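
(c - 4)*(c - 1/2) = c^2 - 9*c/2 + 2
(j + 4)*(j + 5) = j^2 + 9*j + 20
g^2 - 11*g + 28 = (g - 7)*(g - 4)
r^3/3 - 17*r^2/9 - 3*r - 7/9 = (r/3 + 1/3)*(r - 7)*(r + 1/3)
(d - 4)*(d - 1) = d^2 - 5*d + 4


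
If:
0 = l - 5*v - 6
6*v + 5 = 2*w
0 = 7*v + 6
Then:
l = 12/7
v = -6/7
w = -1/14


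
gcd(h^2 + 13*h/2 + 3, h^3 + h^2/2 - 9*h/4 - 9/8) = h + 1/2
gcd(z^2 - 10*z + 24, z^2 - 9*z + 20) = z - 4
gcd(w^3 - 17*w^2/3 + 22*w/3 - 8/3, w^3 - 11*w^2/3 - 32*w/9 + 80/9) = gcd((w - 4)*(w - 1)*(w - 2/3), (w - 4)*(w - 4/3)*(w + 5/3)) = w - 4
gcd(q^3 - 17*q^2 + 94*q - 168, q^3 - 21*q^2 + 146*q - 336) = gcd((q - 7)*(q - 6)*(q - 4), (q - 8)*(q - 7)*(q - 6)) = q^2 - 13*q + 42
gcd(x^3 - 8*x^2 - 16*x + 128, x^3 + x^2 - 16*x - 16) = x^2 - 16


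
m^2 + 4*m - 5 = (m - 1)*(m + 5)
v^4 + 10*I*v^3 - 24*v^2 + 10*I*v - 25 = (v - I)*(v + I)*(v + 5*I)^2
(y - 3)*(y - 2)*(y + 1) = y^3 - 4*y^2 + y + 6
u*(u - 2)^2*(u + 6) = u^4 + 2*u^3 - 20*u^2 + 24*u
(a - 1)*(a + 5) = a^2 + 4*a - 5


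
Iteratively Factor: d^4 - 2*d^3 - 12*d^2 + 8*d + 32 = (d - 2)*(d^3 - 12*d - 16) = (d - 4)*(d - 2)*(d^2 + 4*d + 4) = (d - 4)*(d - 2)*(d + 2)*(d + 2)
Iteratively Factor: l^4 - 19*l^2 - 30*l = (l + 3)*(l^3 - 3*l^2 - 10*l) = (l + 2)*(l + 3)*(l^2 - 5*l) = l*(l + 2)*(l + 3)*(l - 5)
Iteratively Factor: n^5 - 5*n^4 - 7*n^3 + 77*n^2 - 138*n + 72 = (n - 3)*(n^4 - 2*n^3 - 13*n^2 + 38*n - 24) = (n - 3)^2*(n^3 + n^2 - 10*n + 8) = (n - 3)^2*(n + 4)*(n^2 - 3*n + 2) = (n - 3)^2*(n - 1)*(n + 4)*(n - 2)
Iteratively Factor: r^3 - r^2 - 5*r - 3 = (r + 1)*(r^2 - 2*r - 3) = (r + 1)^2*(r - 3)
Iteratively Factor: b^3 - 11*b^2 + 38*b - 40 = (b - 4)*(b^2 - 7*b + 10) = (b - 5)*(b - 4)*(b - 2)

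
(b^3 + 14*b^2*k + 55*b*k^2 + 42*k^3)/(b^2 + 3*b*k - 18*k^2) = (b^2 + 8*b*k + 7*k^2)/(b - 3*k)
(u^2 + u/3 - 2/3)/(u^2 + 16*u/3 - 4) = (u + 1)/(u + 6)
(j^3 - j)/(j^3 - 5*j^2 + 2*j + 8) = j*(j - 1)/(j^2 - 6*j + 8)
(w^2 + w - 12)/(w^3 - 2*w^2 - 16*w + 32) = (w - 3)/(w^2 - 6*w + 8)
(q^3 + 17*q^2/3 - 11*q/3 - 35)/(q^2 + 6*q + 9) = (3*q^2 + 8*q - 35)/(3*(q + 3))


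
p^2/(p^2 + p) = p/(p + 1)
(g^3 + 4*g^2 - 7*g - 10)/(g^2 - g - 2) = g + 5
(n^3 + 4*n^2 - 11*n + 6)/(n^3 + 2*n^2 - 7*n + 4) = (n + 6)/(n + 4)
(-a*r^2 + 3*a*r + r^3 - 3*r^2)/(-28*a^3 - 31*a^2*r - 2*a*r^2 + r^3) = r*(a*r - 3*a - r^2 + 3*r)/(28*a^3 + 31*a^2*r + 2*a*r^2 - r^3)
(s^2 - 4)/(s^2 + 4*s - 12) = (s + 2)/(s + 6)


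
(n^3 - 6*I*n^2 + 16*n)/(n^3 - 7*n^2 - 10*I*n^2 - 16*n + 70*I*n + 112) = n*(n + 2*I)/(n^2 - n*(7 + 2*I) + 14*I)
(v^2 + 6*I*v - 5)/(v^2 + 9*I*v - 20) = (v + I)/(v + 4*I)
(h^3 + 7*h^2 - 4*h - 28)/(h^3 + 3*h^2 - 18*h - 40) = (h^2 + 5*h - 14)/(h^2 + h - 20)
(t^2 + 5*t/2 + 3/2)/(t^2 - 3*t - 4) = (t + 3/2)/(t - 4)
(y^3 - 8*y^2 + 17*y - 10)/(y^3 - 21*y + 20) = (y^2 - 7*y + 10)/(y^2 + y - 20)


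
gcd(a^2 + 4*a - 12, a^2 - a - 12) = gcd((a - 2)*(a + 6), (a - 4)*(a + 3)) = 1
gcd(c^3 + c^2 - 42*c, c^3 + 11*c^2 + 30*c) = c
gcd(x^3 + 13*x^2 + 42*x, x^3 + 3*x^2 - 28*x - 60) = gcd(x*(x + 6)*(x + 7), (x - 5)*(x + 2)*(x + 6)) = x + 6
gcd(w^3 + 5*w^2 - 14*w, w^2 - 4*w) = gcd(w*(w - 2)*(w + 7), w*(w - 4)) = w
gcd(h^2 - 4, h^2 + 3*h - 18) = 1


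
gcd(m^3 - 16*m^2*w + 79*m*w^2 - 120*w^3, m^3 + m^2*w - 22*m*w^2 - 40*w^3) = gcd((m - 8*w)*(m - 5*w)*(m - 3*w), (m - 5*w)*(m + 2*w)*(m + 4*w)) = -m + 5*w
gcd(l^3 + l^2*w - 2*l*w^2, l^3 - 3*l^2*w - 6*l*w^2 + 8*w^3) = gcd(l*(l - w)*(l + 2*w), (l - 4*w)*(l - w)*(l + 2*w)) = -l^2 - l*w + 2*w^2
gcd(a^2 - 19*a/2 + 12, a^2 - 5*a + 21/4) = a - 3/2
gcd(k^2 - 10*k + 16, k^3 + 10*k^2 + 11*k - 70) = k - 2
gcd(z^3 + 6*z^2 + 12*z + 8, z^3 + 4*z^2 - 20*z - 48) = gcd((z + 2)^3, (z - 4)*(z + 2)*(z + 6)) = z + 2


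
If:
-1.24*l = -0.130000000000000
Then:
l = 0.10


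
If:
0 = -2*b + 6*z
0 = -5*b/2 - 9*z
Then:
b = 0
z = 0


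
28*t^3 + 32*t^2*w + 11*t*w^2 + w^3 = (2*t + w)^2*(7*t + w)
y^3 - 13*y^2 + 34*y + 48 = (y - 8)*(y - 6)*(y + 1)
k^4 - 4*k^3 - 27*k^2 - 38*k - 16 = (k - 8)*(k + 1)^2*(k + 2)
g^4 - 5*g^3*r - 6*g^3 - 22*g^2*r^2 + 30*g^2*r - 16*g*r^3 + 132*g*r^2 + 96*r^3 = (g - 6)*(g - 8*r)*(g + r)*(g + 2*r)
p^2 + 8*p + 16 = (p + 4)^2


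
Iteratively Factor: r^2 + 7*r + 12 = (r + 3)*(r + 4)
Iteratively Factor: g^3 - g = (g)*(g^2 - 1) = g*(g + 1)*(g - 1)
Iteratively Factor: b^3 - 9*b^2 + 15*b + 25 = (b - 5)*(b^2 - 4*b - 5) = (b - 5)^2*(b + 1)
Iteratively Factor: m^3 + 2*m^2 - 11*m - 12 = (m + 4)*(m^2 - 2*m - 3) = (m - 3)*(m + 4)*(m + 1)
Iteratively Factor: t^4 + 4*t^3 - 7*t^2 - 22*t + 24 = (t + 4)*(t^3 - 7*t + 6) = (t + 3)*(t + 4)*(t^2 - 3*t + 2) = (t - 2)*(t + 3)*(t + 4)*(t - 1)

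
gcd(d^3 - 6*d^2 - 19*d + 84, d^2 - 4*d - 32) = d + 4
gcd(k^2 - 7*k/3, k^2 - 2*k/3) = k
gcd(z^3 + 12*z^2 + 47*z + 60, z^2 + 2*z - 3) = z + 3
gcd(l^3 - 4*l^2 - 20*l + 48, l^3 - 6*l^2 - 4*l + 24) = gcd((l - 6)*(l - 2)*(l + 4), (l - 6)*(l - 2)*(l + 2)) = l^2 - 8*l + 12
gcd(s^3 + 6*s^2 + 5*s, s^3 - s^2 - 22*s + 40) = s + 5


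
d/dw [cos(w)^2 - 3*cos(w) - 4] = (3 - 2*cos(w))*sin(w)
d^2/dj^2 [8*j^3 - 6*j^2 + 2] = 48*j - 12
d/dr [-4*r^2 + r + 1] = 1 - 8*r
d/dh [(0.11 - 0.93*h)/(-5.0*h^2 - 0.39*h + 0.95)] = (-4.65*h^2 + 1.1*h - 0.8406)/(25.0*h^4 + 3.9*h^3 - 9.3479*h^2 - 0.741*h + 0.9025)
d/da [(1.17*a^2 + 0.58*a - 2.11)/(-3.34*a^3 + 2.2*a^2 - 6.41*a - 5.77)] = (3.9078*a^4 + 3.8744*a^3 - 29.9179*a^2 - 4.2178*a - 16.8717)/(11.1556*a^6 - 14.696*a^5 + 47.6588*a^4 + 10.3396*a^3 + 15.7001*a^2 + 73.9714*a + 33.2929)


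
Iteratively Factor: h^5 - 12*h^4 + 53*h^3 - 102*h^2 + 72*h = (h - 4)*(h^4 - 8*h^3 + 21*h^2 - 18*h) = (h - 4)*(h - 3)*(h^3 - 5*h^2 + 6*h) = (h - 4)*(h - 3)^2*(h^2 - 2*h) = (h - 4)*(h - 3)^2*(h - 2)*(h)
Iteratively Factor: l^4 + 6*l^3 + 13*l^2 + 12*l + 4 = (l + 2)*(l^3 + 4*l^2 + 5*l + 2) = (l + 1)*(l + 2)*(l^2 + 3*l + 2) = (l + 1)^2*(l + 2)*(l + 2)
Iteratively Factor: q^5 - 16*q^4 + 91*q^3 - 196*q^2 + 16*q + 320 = (q - 4)*(q^4 - 12*q^3 + 43*q^2 - 24*q - 80) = (q - 4)^2*(q^3 - 8*q^2 + 11*q + 20) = (q - 4)^2*(q + 1)*(q^2 - 9*q + 20) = (q - 5)*(q - 4)^2*(q + 1)*(q - 4)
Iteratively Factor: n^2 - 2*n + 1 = (n - 1)*(n - 1)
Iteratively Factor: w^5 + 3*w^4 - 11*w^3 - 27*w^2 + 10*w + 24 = (w + 2)*(w^4 + w^3 - 13*w^2 - w + 12) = (w - 3)*(w + 2)*(w^3 + 4*w^2 - w - 4) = (w - 3)*(w + 2)*(w + 4)*(w^2 - 1) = (w - 3)*(w - 1)*(w + 2)*(w + 4)*(w + 1)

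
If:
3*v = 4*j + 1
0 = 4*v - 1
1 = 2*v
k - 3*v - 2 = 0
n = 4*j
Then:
No Solution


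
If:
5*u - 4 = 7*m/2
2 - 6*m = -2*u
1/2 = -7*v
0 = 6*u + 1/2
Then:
No Solution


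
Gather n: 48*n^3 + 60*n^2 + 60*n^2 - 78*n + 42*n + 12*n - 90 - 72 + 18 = 48*n^3 + 120*n^2 - 24*n - 144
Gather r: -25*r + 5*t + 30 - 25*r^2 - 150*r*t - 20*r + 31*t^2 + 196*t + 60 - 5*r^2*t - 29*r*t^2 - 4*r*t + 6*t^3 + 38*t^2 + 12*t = r^2*(-5*t - 25) + r*(-29*t^2 - 154*t - 45) + 6*t^3 + 69*t^2 + 213*t + 90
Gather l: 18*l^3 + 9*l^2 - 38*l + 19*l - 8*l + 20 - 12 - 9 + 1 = 18*l^3 + 9*l^2 - 27*l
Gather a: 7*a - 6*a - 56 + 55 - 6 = a - 7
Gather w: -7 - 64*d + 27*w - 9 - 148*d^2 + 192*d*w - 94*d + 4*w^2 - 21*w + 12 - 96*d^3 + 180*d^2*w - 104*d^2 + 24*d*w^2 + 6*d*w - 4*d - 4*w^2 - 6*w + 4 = -96*d^3 - 252*d^2 + 24*d*w^2 - 162*d + w*(180*d^2 + 198*d)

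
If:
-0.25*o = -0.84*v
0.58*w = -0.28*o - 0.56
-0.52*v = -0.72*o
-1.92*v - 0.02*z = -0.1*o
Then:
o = 0.00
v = 0.00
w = -0.97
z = 0.00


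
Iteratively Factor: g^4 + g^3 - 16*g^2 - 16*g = (g + 1)*(g^3 - 16*g) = (g + 1)*(g + 4)*(g^2 - 4*g) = (g - 4)*(g + 1)*(g + 4)*(g)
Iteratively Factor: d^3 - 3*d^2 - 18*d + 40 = (d + 4)*(d^2 - 7*d + 10) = (d - 5)*(d + 4)*(d - 2)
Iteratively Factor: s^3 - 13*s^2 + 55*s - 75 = (s - 5)*(s^2 - 8*s + 15) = (s - 5)*(s - 3)*(s - 5)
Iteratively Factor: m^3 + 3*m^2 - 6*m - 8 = (m - 2)*(m^2 + 5*m + 4) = (m - 2)*(m + 4)*(m + 1)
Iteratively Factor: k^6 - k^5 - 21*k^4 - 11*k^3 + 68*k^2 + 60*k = (k)*(k^5 - k^4 - 21*k^3 - 11*k^2 + 68*k + 60) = k*(k + 3)*(k^4 - 4*k^3 - 9*k^2 + 16*k + 20) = k*(k + 2)*(k + 3)*(k^3 - 6*k^2 + 3*k + 10) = k*(k - 5)*(k + 2)*(k + 3)*(k^2 - k - 2) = k*(k - 5)*(k + 1)*(k + 2)*(k + 3)*(k - 2)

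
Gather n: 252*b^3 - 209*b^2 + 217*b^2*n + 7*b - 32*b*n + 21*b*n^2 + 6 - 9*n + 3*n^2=252*b^3 - 209*b^2 + 7*b + n^2*(21*b + 3) + n*(217*b^2 - 32*b - 9) + 6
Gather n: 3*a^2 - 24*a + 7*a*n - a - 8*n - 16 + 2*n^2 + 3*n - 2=3*a^2 - 25*a + 2*n^2 + n*(7*a - 5) - 18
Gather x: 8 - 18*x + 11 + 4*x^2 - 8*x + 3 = 4*x^2 - 26*x + 22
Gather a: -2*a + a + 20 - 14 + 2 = 8 - a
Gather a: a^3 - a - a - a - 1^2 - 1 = a^3 - 3*a - 2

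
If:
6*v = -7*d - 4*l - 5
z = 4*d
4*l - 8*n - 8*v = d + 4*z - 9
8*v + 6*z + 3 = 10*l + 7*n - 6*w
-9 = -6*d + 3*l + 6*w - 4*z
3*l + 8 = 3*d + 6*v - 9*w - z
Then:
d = 1267/19119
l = -16955/19119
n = 49339/57357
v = -18322/57357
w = -46666/57357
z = 5068/19119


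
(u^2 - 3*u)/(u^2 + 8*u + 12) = u*(u - 3)/(u^2 + 8*u + 12)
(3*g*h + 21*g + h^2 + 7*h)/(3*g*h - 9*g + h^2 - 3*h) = (h + 7)/(h - 3)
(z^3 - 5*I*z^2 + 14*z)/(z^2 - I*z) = (z^2 - 5*I*z + 14)/(z - I)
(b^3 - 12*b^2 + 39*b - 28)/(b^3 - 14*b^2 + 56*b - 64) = (b^2 - 8*b + 7)/(b^2 - 10*b + 16)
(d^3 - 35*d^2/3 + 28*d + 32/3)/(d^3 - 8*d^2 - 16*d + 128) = (d + 1/3)/(d + 4)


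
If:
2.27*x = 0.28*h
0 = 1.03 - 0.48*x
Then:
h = 17.40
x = 2.15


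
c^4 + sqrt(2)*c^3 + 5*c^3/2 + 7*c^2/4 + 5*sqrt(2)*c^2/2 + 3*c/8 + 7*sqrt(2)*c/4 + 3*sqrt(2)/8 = (c + 1/2)^2*(c + 3/2)*(c + sqrt(2))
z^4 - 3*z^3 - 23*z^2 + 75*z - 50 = (z - 5)*(z - 2)*(z - 1)*(z + 5)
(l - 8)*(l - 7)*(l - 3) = l^3 - 18*l^2 + 101*l - 168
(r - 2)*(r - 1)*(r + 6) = r^3 + 3*r^2 - 16*r + 12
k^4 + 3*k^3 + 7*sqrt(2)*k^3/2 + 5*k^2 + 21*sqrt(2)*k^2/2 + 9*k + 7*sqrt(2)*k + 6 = (k + 1)*(k + 2)*(k + sqrt(2)/2)*(k + 3*sqrt(2))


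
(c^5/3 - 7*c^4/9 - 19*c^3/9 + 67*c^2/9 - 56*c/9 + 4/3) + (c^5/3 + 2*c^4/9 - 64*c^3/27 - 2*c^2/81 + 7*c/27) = 2*c^5/3 - 5*c^4/9 - 121*c^3/27 + 601*c^2/81 - 161*c/27 + 4/3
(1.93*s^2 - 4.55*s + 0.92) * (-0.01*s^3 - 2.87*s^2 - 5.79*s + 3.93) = -0.0193*s^5 - 5.4936*s^4 + 1.8746*s^3 + 31.289*s^2 - 23.2083*s + 3.6156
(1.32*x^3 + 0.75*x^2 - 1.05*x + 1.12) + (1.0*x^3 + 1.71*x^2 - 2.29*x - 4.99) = 2.32*x^3 + 2.46*x^2 - 3.34*x - 3.87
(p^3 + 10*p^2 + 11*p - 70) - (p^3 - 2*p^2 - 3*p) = 12*p^2 + 14*p - 70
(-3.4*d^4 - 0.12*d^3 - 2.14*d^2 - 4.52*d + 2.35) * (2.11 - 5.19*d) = 17.646*d^5 - 6.5512*d^4 + 10.8534*d^3 + 18.9434*d^2 - 21.7337*d + 4.9585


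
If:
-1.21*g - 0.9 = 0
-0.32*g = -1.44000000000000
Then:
No Solution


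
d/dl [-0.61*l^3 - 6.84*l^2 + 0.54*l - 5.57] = -1.83*l^2 - 13.68*l + 0.54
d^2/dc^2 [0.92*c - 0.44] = 0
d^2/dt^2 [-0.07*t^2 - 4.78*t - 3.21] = -0.140000000000000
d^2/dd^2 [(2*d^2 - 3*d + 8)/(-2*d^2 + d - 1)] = 2*(8*d^3 - 84*d^2 + 30*d + 9)/(8*d^6 - 12*d^5 + 18*d^4 - 13*d^3 + 9*d^2 - 3*d + 1)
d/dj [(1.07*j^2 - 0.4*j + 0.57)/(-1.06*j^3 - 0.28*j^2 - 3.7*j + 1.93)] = (1.1342*j^4 - 0.848*j^3 - 2.2584*j^2 + 4.4494*j + 1.337)/(1.1236*j^6 + 0.5936*j^5 + 7.9224*j^4 - 2.0196*j^3 + 12.6092*j^2 - 14.282*j + 3.7249)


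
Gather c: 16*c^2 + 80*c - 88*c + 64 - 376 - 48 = 16*c^2 - 8*c - 360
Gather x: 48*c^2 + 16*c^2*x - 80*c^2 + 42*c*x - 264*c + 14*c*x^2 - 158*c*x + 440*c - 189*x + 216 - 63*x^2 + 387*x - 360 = -32*c^2 + 176*c + x^2*(14*c - 63) + x*(16*c^2 - 116*c + 198) - 144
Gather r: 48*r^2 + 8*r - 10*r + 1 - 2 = 48*r^2 - 2*r - 1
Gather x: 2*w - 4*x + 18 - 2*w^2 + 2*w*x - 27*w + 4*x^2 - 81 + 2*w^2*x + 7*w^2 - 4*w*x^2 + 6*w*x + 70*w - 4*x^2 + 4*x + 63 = 5*w^2 - 4*w*x^2 + 45*w + x*(2*w^2 + 8*w)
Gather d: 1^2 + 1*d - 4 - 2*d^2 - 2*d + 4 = -2*d^2 - d + 1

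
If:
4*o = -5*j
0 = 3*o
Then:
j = 0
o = 0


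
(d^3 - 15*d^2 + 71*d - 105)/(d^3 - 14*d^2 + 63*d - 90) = (d - 7)/(d - 6)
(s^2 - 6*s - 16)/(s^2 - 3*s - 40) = (s + 2)/(s + 5)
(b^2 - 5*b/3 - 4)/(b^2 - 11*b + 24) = (b + 4/3)/(b - 8)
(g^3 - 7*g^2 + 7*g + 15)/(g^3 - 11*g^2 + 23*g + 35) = (g - 3)/(g - 7)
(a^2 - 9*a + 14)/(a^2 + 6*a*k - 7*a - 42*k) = (a - 2)/(a + 6*k)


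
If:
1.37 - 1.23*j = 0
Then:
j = 1.11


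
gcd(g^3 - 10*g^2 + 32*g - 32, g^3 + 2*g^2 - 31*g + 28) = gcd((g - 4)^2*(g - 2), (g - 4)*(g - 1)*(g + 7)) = g - 4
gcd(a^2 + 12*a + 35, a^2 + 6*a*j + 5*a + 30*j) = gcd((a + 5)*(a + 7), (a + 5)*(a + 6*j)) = a + 5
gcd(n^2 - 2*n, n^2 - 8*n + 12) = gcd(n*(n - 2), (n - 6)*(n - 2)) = n - 2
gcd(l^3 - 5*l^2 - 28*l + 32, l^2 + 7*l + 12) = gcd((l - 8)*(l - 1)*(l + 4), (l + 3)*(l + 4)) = l + 4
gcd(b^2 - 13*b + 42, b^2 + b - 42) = b - 6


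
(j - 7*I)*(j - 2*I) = j^2 - 9*I*j - 14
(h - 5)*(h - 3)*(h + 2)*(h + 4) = h^4 - 2*h^3 - 25*h^2 + 26*h + 120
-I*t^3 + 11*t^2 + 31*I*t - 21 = (t + 3*I)*(t + 7*I)*(-I*t + 1)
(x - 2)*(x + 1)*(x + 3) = x^3 + 2*x^2 - 5*x - 6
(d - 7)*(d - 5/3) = d^2 - 26*d/3 + 35/3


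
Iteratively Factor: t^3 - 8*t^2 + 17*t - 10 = (t - 5)*(t^2 - 3*t + 2) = (t - 5)*(t - 1)*(t - 2)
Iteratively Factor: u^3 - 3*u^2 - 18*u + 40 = (u + 4)*(u^2 - 7*u + 10) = (u - 2)*(u + 4)*(u - 5)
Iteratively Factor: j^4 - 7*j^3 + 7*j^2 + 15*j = (j - 3)*(j^3 - 4*j^2 - 5*j) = (j - 3)*(j + 1)*(j^2 - 5*j) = j*(j - 3)*(j + 1)*(j - 5)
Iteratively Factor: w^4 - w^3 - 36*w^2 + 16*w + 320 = (w - 4)*(w^3 + 3*w^2 - 24*w - 80) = (w - 4)*(w + 4)*(w^2 - w - 20) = (w - 4)*(w + 4)^2*(w - 5)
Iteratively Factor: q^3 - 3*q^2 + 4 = (q - 2)*(q^2 - q - 2) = (q - 2)^2*(q + 1)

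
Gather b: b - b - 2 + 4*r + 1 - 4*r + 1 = 0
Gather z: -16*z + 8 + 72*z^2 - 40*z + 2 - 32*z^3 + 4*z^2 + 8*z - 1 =-32*z^3 + 76*z^2 - 48*z + 9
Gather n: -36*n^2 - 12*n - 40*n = -36*n^2 - 52*n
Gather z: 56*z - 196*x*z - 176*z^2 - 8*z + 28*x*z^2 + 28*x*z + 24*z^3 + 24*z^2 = 24*z^3 + z^2*(28*x - 152) + z*(48 - 168*x)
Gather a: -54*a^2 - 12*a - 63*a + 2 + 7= -54*a^2 - 75*a + 9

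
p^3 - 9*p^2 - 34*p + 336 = (p - 8)*(p - 7)*(p + 6)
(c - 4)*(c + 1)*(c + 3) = c^3 - 13*c - 12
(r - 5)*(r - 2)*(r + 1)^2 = r^4 - 5*r^3 - 3*r^2 + 13*r + 10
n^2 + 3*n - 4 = (n - 1)*(n + 4)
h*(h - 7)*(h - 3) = h^3 - 10*h^2 + 21*h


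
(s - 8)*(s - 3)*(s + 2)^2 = s^4 - 7*s^3 - 16*s^2 + 52*s + 96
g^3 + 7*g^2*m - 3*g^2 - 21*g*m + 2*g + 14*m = (g - 2)*(g - 1)*(g + 7*m)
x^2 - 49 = (x - 7)*(x + 7)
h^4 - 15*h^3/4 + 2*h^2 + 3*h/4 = h*(h - 3)*(h - 1)*(h + 1/4)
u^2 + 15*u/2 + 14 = (u + 7/2)*(u + 4)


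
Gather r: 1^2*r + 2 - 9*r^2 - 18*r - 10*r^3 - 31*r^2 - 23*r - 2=-10*r^3 - 40*r^2 - 40*r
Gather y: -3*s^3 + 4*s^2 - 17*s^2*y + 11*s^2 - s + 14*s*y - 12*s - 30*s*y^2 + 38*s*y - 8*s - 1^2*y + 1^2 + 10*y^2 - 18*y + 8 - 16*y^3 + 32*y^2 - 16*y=-3*s^3 + 15*s^2 - 21*s - 16*y^3 + y^2*(42 - 30*s) + y*(-17*s^2 + 52*s - 35) + 9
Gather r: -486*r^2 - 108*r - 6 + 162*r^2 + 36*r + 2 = -324*r^2 - 72*r - 4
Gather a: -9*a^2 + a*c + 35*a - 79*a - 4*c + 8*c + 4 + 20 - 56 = -9*a^2 + a*(c - 44) + 4*c - 32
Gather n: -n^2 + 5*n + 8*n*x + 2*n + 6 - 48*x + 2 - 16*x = -n^2 + n*(8*x + 7) - 64*x + 8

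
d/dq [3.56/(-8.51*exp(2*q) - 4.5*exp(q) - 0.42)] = (60.5912*exp(q) + 16.02)*exp(q)/(8.51*exp(2*q) + 4.5*exp(q) + 0.42)^2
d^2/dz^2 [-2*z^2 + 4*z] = -4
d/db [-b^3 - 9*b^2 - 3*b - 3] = -3*b^2 - 18*b - 3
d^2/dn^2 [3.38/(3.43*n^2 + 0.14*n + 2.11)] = (-79.530724*n^2 - 3.246152*n + 3.38*(6.86*n + 0.14)*(13.72*n + 0.28) - 48.924148)/(3.43*n^2 + 0.14*n + 2.11)^3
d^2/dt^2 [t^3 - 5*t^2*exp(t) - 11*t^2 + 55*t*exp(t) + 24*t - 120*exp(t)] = -5*t^2*exp(t) + 35*t*exp(t) + 6*t - 20*exp(t) - 22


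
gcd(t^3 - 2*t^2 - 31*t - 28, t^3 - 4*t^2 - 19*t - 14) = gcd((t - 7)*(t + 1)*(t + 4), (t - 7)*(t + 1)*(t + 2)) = t^2 - 6*t - 7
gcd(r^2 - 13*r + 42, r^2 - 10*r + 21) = r - 7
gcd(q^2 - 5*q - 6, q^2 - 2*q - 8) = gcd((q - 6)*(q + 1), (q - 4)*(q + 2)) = 1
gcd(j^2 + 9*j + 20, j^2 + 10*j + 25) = j + 5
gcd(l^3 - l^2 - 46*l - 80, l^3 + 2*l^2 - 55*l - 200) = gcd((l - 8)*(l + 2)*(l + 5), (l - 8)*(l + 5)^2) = l^2 - 3*l - 40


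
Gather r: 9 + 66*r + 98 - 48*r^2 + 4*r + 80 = -48*r^2 + 70*r + 187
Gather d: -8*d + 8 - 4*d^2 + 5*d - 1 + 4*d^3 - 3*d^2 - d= 4*d^3 - 7*d^2 - 4*d + 7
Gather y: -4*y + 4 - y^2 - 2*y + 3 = -y^2 - 6*y + 7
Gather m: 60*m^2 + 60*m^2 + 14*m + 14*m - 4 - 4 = 120*m^2 + 28*m - 8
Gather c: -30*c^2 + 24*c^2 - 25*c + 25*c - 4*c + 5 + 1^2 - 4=-6*c^2 - 4*c + 2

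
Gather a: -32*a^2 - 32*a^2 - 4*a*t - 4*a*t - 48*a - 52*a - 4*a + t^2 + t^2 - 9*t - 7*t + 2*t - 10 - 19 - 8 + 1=-64*a^2 + a*(-8*t - 104) + 2*t^2 - 14*t - 36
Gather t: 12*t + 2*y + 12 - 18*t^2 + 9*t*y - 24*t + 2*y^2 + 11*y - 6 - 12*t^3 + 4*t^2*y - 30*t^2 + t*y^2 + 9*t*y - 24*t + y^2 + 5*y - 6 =-12*t^3 + t^2*(4*y - 48) + t*(y^2 + 18*y - 36) + 3*y^2 + 18*y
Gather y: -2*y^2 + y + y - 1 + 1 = -2*y^2 + 2*y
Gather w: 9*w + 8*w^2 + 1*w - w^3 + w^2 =-w^3 + 9*w^2 + 10*w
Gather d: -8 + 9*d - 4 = 9*d - 12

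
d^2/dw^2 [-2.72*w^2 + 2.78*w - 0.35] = -5.44000000000000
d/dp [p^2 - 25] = 2*p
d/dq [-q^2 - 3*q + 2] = -2*q - 3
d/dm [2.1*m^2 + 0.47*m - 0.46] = 4.2*m + 0.47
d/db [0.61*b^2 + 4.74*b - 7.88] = 1.22*b + 4.74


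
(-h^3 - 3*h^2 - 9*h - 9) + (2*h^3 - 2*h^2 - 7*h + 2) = h^3 - 5*h^2 - 16*h - 7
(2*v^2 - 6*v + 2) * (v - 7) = 2*v^3 - 20*v^2 + 44*v - 14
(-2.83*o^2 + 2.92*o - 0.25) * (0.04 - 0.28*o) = 0.7924*o^3 - 0.9308*o^2 + 0.1868*o - 0.01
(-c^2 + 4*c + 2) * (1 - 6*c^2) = 6*c^4 - 24*c^3 - 13*c^2 + 4*c + 2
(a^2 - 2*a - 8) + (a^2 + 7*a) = 2*a^2 + 5*a - 8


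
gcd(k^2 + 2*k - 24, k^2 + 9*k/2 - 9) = k + 6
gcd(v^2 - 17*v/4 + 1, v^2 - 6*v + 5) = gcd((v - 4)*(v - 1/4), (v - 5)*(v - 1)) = 1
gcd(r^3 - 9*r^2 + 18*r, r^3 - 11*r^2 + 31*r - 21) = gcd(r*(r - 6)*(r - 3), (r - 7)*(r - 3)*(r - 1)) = r - 3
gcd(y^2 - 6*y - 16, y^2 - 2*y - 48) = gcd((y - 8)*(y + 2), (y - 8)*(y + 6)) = y - 8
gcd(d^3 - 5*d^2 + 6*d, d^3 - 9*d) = d^2 - 3*d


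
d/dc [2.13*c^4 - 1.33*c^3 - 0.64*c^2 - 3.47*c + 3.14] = 8.52*c^3 - 3.99*c^2 - 1.28*c - 3.47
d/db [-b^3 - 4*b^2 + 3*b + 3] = -3*b^2 - 8*b + 3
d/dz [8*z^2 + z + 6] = 16*z + 1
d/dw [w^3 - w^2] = w*(3*w - 2)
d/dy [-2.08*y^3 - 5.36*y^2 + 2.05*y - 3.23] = -6.24*y^2 - 10.72*y + 2.05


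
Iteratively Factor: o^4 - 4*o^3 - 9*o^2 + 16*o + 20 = (o + 1)*(o^3 - 5*o^2 - 4*o + 20) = (o + 1)*(o + 2)*(o^2 - 7*o + 10) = (o - 2)*(o + 1)*(o + 2)*(o - 5)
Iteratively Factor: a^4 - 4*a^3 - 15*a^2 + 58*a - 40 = (a - 1)*(a^3 - 3*a^2 - 18*a + 40) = (a - 1)*(a + 4)*(a^2 - 7*a + 10) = (a - 5)*(a - 1)*(a + 4)*(a - 2)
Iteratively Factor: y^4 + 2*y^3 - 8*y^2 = (y + 4)*(y^3 - 2*y^2) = (y - 2)*(y + 4)*(y^2) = y*(y - 2)*(y + 4)*(y)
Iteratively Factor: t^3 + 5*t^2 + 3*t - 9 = (t + 3)*(t^2 + 2*t - 3) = (t + 3)^2*(t - 1)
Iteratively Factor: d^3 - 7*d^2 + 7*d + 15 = (d - 3)*(d^2 - 4*d - 5) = (d - 3)*(d + 1)*(d - 5)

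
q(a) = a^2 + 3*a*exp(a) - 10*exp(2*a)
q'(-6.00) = -12.04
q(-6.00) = 35.96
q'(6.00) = -3246611.82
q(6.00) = -1620250.20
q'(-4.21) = -8.57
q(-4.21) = 17.53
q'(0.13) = -21.82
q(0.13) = -12.51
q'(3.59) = -25752.04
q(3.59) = -12725.95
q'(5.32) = -831569.67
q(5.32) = -414437.44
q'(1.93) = -884.89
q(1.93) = -431.04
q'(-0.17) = -12.47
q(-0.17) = -7.52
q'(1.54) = -396.54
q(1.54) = -193.66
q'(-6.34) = -12.71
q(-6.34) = 40.16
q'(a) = 3*a*exp(a) + 2*a - 20*exp(2*a) + 3*exp(a)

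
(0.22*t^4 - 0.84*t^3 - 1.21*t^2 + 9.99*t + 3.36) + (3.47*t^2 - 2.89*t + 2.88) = 0.22*t^4 - 0.84*t^3 + 2.26*t^2 + 7.1*t + 6.24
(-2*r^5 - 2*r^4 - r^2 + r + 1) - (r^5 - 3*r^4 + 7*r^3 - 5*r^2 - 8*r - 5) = -3*r^5 + r^4 - 7*r^3 + 4*r^2 + 9*r + 6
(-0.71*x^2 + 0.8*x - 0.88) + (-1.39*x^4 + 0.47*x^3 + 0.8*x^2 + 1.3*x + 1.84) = -1.39*x^4 + 0.47*x^3 + 0.0900000000000001*x^2 + 2.1*x + 0.96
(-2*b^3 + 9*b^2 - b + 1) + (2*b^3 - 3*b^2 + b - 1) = 6*b^2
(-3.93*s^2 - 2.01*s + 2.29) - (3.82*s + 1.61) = -3.93*s^2 - 5.83*s + 0.68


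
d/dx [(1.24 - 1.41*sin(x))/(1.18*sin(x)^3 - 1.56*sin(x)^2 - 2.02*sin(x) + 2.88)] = (3.3276*sin(x)^3 - 6.5892*sin(x)^2 + 3.8688*sin(x) - 1.556)*cos(x)/(1.3924*sin(x)^6 - 3.6816*sin(x)^5 - 2.3336*sin(x)^4 + 13.0992*sin(x)^3 - 4.9052*sin(x)^2 - 11.6352*sin(x) + 8.2944)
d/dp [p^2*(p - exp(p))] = p*(-p*exp(p) + 3*p - 2*exp(p))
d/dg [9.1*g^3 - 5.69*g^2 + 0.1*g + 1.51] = 27.3*g^2 - 11.38*g + 0.1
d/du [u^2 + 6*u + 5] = 2*u + 6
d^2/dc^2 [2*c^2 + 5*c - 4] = 4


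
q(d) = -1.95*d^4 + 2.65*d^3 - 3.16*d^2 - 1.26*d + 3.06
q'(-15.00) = 28207.29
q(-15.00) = -108351.54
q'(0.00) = -1.26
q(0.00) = 3.06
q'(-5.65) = 1695.06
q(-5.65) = -2555.80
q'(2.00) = -44.50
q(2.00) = -22.10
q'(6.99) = -2320.95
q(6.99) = -3910.34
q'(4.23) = -476.10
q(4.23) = -482.54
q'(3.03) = -164.40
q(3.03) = -120.41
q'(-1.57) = 58.44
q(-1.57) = -24.85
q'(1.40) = -15.93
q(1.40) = -5.12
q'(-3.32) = 392.79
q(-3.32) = -361.47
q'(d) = -7.8*d^3 + 7.95*d^2 - 6.32*d - 1.26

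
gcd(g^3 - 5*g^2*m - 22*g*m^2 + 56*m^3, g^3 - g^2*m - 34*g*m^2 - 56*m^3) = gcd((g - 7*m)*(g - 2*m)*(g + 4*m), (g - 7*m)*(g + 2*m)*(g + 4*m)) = g^2 - 3*g*m - 28*m^2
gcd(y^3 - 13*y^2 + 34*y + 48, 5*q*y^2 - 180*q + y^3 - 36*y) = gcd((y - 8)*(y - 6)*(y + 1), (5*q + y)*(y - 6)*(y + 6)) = y - 6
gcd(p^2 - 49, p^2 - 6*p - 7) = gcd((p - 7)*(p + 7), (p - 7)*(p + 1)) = p - 7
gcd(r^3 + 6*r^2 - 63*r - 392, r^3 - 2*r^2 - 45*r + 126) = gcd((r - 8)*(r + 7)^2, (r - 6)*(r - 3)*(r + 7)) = r + 7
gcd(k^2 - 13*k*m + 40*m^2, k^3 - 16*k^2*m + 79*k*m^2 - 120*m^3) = k^2 - 13*k*m + 40*m^2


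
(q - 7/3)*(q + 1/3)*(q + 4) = q^3 + 2*q^2 - 79*q/9 - 28/9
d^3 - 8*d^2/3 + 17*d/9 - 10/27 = (d - 5/3)*(d - 2/3)*(d - 1/3)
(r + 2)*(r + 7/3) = r^2 + 13*r/3 + 14/3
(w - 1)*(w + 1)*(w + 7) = w^3 + 7*w^2 - w - 7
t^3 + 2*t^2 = t^2*(t + 2)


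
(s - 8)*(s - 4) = s^2 - 12*s + 32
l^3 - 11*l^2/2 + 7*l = l*(l - 7/2)*(l - 2)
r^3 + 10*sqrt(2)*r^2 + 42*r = r*(r + 3*sqrt(2))*(r + 7*sqrt(2))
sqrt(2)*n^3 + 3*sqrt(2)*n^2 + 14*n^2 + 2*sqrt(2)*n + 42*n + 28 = (n + 2)*(n + 7*sqrt(2))*(sqrt(2)*n + sqrt(2))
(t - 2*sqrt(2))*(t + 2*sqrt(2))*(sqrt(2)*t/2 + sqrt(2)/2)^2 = t^4/2 + t^3 - 7*t^2/2 - 8*t - 4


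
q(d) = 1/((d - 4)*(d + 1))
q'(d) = -1/((d - 4)*(d + 1)^2) - 1/((d - 4)^2*(d + 1)) = (3 - 2*d)/(d^4 - 6*d^3 + d^2 + 24*d + 16)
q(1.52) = -0.16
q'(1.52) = -0.00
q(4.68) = 0.26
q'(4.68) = -0.43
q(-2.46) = 0.11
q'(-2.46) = 0.09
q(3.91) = -2.26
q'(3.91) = -24.68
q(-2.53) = 0.10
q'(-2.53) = 0.08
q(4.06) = 3.29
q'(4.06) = -55.55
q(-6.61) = 0.02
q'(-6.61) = 0.00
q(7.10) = 0.04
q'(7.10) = -0.02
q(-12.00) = 0.01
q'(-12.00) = 0.00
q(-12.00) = 0.01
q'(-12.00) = 0.00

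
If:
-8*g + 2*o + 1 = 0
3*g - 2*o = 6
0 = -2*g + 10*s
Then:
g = -1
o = -9/2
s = -1/5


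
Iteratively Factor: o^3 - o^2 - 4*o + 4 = (o + 2)*(o^2 - 3*o + 2) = (o - 1)*(o + 2)*(o - 2)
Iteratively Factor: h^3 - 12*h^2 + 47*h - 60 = (h - 4)*(h^2 - 8*h + 15) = (h - 5)*(h - 4)*(h - 3)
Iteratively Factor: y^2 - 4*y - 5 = (y - 5)*(y + 1)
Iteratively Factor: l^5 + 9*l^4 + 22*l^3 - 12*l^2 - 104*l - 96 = (l + 2)*(l^4 + 7*l^3 + 8*l^2 - 28*l - 48) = (l + 2)^2*(l^3 + 5*l^2 - 2*l - 24) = (l + 2)^2*(l + 4)*(l^2 + l - 6) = (l + 2)^2*(l + 3)*(l + 4)*(l - 2)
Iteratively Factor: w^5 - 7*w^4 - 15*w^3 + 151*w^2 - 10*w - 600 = (w + 2)*(w^4 - 9*w^3 + 3*w^2 + 145*w - 300) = (w - 5)*(w + 2)*(w^3 - 4*w^2 - 17*w + 60) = (w - 5)^2*(w + 2)*(w^2 + w - 12) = (w - 5)^2*(w - 3)*(w + 2)*(w + 4)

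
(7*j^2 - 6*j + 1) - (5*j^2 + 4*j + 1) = 2*j^2 - 10*j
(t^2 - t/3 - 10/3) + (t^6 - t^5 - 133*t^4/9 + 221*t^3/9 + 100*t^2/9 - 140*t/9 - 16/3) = t^6 - t^5 - 133*t^4/9 + 221*t^3/9 + 109*t^2/9 - 143*t/9 - 26/3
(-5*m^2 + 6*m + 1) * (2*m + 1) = -10*m^3 + 7*m^2 + 8*m + 1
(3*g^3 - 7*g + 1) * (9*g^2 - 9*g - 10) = 27*g^5 - 27*g^4 - 93*g^3 + 72*g^2 + 61*g - 10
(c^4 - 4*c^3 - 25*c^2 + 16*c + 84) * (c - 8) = c^5 - 12*c^4 + 7*c^3 + 216*c^2 - 44*c - 672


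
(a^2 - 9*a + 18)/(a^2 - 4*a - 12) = (a - 3)/(a + 2)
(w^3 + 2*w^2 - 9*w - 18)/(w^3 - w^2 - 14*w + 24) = (w^2 + 5*w + 6)/(w^2 + 2*w - 8)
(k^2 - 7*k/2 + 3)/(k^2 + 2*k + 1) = (k^2 - 7*k/2 + 3)/(k^2 + 2*k + 1)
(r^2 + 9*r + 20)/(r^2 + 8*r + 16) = (r + 5)/(r + 4)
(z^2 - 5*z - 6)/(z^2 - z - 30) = (z + 1)/(z + 5)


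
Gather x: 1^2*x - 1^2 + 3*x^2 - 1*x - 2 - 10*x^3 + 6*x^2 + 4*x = -10*x^3 + 9*x^2 + 4*x - 3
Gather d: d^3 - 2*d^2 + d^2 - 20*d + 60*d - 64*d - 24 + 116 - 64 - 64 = d^3 - d^2 - 24*d - 36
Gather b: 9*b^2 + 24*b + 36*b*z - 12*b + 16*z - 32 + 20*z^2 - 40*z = 9*b^2 + b*(36*z + 12) + 20*z^2 - 24*z - 32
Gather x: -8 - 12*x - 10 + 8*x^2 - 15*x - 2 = 8*x^2 - 27*x - 20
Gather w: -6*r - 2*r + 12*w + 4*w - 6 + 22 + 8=-8*r + 16*w + 24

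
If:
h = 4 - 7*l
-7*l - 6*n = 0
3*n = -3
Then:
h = -2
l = 6/7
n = -1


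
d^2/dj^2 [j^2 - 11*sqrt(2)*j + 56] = 2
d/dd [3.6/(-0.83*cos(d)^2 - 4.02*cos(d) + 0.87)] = -(5.976*cos(d) + 14.472)*sin(d)/(0.83*cos(d)^2 + 4.02*cos(d) - 0.87)^2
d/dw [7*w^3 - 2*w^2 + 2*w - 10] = 21*w^2 - 4*w + 2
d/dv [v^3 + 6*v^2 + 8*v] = 3*v^2 + 12*v + 8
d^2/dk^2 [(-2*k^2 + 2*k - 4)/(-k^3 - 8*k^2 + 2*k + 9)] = 4*(k^6 - 3*k^5 - 6*k^4 + 141*k^3 + 534*k^2 - 258*k + 251)/(k^9 + 24*k^8 + 186*k^7 + 389*k^6 - 804*k^5 - 1524*k^4 + 1099*k^3 + 1836*k^2 - 486*k - 729)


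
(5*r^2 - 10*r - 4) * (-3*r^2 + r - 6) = -15*r^4 + 35*r^3 - 28*r^2 + 56*r + 24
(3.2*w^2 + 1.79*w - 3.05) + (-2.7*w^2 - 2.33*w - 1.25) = 0.5*w^2 - 0.54*w - 4.3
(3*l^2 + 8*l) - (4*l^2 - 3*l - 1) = -l^2 + 11*l + 1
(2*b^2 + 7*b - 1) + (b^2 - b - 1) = 3*b^2 + 6*b - 2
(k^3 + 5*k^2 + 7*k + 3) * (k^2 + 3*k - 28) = k^5 + 8*k^4 - 6*k^3 - 116*k^2 - 187*k - 84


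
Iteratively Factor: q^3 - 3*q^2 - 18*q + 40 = (q - 5)*(q^2 + 2*q - 8) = (q - 5)*(q + 4)*(q - 2)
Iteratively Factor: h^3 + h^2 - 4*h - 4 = (h + 2)*(h^2 - h - 2) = (h + 1)*(h + 2)*(h - 2)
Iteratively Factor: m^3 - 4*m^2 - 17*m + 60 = (m + 4)*(m^2 - 8*m + 15) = (m - 5)*(m + 4)*(m - 3)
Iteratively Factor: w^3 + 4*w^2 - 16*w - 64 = (w + 4)*(w^2 - 16) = (w + 4)^2*(w - 4)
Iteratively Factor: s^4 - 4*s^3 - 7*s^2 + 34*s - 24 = (s - 2)*(s^3 - 2*s^2 - 11*s + 12) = (s - 2)*(s - 1)*(s^2 - s - 12) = (s - 4)*(s - 2)*(s - 1)*(s + 3)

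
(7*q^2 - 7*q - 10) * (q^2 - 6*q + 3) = 7*q^4 - 49*q^3 + 53*q^2 + 39*q - 30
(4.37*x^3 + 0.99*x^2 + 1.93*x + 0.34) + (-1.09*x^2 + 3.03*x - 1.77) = 4.37*x^3 - 0.1*x^2 + 4.96*x - 1.43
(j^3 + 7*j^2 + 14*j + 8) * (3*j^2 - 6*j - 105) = 3*j^5 + 15*j^4 - 105*j^3 - 795*j^2 - 1518*j - 840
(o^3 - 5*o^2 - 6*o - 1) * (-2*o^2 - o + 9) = -2*o^5 + 9*o^4 + 26*o^3 - 37*o^2 - 53*o - 9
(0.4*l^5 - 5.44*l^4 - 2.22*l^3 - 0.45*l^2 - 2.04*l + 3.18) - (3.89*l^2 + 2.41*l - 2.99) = 0.4*l^5 - 5.44*l^4 - 2.22*l^3 - 4.34*l^2 - 4.45*l + 6.17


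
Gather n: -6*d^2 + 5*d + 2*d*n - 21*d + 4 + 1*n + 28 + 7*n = -6*d^2 - 16*d + n*(2*d + 8) + 32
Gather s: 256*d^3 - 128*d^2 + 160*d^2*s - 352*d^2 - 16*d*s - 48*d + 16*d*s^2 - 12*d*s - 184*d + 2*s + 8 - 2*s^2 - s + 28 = 256*d^3 - 480*d^2 - 232*d + s^2*(16*d - 2) + s*(160*d^2 - 28*d + 1) + 36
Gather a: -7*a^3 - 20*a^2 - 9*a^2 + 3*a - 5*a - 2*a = -7*a^3 - 29*a^2 - 4*a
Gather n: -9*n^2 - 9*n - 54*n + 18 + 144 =-9*n^2 - 63*n + 162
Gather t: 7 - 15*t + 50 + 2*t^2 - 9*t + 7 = 2*t^2 - 24*t + 64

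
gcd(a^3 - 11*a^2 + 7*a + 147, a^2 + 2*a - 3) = a + 3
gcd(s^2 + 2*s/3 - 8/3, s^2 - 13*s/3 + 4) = s - 4/3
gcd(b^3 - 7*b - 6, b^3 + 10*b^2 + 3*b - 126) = b - 3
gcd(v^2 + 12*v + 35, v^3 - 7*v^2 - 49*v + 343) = v + 7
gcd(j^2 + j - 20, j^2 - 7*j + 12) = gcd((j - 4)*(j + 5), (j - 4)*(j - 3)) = j - 4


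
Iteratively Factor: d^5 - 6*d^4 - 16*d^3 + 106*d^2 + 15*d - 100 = (d - 5)*(d^4 - d^3 - 21*d^2 + d + 20) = (d - 5)*(d + 1)*(d^3 - 2*d^2 - 19*d + 20) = (d - 5)^2*(d + 1)*(d^2 + 3*d - 4) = (d - 5)^2*(d + 1)*(d + 4)*(d - 1)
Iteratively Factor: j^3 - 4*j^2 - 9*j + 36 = (j + 3)*(j^2 - 7*j + 12) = (j - 4)*(j + 3)*(j - 3)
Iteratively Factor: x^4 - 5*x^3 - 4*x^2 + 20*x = (x)*(x^3 - 5*x^2 - 4*x + 20) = x*(x + 2)*(x^2 - 7*x + 10) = x*(x - 5)*(x + 2)*(x - 2)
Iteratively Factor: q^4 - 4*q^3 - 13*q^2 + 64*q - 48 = (q - 4)*(q^3 - 13*q + 12) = (q - 4)*(q - 3)*(q^2 + 3*q - 4) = (q - 4)*(q - 3)*(q + 4)*(q - 1)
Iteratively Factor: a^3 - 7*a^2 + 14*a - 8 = (a - 2)*(a^2 - 5*a + 4) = (a - 4)*(a - 2)*(a - 1)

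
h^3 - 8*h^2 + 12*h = h*(h - 6)*(h - 2)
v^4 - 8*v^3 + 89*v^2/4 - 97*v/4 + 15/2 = (v - 3)*(v - 5/2)*(v - 2)*(v - 1/2)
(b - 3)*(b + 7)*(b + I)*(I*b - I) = I*b^4 - b^3 + 3*I*b^3 - 3*b^2 - 25*I*b^2 + 25*b + 21*I*b - 21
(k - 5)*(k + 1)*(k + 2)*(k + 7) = k^4 + 5*k^3 - 27*k^2 - 101*k - 70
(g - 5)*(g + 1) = g^2 - 4*g - 5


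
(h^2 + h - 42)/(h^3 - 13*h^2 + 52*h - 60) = (h + 7)/(h^2 - 7*h + 10)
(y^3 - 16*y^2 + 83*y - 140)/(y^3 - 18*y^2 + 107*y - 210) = (y - 4)/(y - 6)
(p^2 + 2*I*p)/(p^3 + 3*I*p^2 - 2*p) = 1/(p + I)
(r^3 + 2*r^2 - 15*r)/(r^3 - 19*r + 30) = r/(r - 2)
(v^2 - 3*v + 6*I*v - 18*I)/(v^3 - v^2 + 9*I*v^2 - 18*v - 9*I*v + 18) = (v - 3)/(v^2 + v*(-1 + 3*I) - 3*I)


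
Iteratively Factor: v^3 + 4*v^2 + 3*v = (v + 3)*(v^2 + v) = v*(v + 3)*(v + 1)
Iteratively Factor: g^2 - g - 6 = (g - 3)*(g + 2)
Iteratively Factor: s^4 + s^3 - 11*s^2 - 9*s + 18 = (s + 3)*(s^3 - 2*s^2 - 5*s + 6) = (s - 1)*(s + 3)*(s^2 - s - 6) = (s - 1)*(s + 2)*(s + 3)*(s - 3)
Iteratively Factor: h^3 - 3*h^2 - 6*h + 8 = (h + 2)*(h^2 - 5*h + 4) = (h - 1)*(h + 2)*(h - 4)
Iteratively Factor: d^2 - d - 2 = (d + 1)*(d - 2)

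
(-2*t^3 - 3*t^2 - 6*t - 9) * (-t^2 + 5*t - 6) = 2*t^5 - 7*t^4 + 3*t^3 - 3*t^2 - 9*t + 54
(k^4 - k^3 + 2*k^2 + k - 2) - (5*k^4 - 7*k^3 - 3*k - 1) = -4*k^4 + 6*k^3 + 2*k^2 + 4*k - 1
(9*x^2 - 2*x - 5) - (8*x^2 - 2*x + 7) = x^2 - 12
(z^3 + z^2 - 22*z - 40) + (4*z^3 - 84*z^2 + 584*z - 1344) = 5*z^3 - 83*z^2 + 562*z - 1384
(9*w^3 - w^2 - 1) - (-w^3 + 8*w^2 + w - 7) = 10*w^3 - 9*w^2 - w + 6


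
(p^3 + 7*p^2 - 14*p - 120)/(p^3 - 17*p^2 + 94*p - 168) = (p^2 + 11*p + 30)/(p^2 - 13*p + 42)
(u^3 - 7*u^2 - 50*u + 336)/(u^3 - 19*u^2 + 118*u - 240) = (u + 7)/(u - 5)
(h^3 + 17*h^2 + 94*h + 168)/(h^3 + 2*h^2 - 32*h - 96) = (h^2 + 13*h + 42)/(h^2 - 2*h - 24)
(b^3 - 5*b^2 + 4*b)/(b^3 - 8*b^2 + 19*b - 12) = b/(b - 3)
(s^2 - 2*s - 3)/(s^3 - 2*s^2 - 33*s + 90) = (s + 1)/(s^2 + s - 30)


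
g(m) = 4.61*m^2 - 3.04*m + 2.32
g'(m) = 9.22*m - 3.04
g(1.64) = 9.73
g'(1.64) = 12.08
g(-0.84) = 8.13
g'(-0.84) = -10.78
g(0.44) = 1.87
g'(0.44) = 1.02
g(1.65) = 9.85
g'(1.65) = 12.17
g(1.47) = 7.81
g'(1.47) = 10.51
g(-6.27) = 202.61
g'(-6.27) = -60.85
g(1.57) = 8.91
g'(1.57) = 11.44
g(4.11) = 67.70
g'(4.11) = 34.85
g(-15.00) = 1085.17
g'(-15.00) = -141.34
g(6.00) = 150.04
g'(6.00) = 52.28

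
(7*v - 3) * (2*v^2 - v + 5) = 14*v^3 - 13*v^2 + 38*v - 15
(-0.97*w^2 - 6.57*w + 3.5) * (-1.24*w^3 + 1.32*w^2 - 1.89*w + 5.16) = 1.2028*w^5 + 6.8664*w^4 - 11.1791*w^3 + 12.0321*w^2 - 40.5162*w + 18.06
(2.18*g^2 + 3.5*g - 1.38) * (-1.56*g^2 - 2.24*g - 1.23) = -3.4008*g^4 - 10.3432*g^3 - 8.3686*g^2 - 1.2138*g + 1.6974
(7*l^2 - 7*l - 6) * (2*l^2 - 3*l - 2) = 14*l^4 - 35*l^3 - 5*l^2 + 32*l + 12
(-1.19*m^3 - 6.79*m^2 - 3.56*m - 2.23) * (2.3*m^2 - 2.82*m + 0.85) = -2.737*m^5 - 12.2612*m^4 + 9.9483*m^3 - 0.8613*m^2 + 3.2626*m - 1.8955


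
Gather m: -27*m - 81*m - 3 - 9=-108*m - 12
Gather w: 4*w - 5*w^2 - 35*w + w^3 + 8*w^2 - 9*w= w^3 + 3*w^2 - 40*w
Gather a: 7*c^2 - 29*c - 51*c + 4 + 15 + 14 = 7*c^2 - 80*c + 33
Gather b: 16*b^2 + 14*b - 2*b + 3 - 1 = 16*b^2 + 12*b + 2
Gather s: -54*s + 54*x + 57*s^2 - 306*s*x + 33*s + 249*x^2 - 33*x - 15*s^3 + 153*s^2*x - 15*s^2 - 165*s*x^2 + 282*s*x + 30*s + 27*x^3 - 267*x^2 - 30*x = -15*s^3 + s^2*(153*x + 42) + s*(-165*x^2 - 24*x + 9) + 27*x^3 - 18*x^2 - 9*x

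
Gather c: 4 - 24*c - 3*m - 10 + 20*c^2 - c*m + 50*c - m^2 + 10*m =20*c^2 + c*(26 - m) - m^2 + 7*m - 6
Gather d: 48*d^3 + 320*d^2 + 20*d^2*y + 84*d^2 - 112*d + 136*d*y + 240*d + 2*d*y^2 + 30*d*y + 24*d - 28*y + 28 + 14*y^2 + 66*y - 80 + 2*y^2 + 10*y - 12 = 48*d^3 + d^2*(20*y + 404) + d*(2*y^2 + 166*y + 152) + 16*y^2 + 48*y - 64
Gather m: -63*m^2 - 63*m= -63*m^2 - 63*m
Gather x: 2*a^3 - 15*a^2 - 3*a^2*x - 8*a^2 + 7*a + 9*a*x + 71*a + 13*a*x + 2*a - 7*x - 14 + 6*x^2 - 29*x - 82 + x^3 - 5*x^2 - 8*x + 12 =2*a^3 - 23*a^2 + 80*a + x^3 + x^2 + x*(-3*a^2 + 22*a - 44) - 84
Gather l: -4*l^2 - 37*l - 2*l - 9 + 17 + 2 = -4*l^2 - 39*l + 10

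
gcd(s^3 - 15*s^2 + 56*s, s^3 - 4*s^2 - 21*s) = s^2 - 7*s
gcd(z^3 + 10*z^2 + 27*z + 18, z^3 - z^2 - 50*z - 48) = z^2 + 7*z + 6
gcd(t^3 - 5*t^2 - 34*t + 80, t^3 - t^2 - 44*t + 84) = t - 2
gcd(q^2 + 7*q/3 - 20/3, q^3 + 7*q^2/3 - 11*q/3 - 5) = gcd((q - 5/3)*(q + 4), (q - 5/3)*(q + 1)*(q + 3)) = q - 5/3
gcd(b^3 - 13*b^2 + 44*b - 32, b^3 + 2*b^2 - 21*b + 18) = b - 1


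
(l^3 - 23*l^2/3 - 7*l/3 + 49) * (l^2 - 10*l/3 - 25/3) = l^5 - 11*l^4 + 134*l^3/9 + 362*l^2/3 - 1295*l/9 - 1225/3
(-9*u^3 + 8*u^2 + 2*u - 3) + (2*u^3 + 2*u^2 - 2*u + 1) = -7*u^3 + 10*u^2 - 2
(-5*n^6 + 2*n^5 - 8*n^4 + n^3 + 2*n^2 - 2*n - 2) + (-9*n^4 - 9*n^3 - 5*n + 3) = -5*n^6 + 2*n^5 - 17*n^4 - 8*n^3 + 2*n^2 - 7*n + 1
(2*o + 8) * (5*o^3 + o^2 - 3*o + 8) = 10*o^4 + 42*o^3 + 2*o^2 - 8*o + 64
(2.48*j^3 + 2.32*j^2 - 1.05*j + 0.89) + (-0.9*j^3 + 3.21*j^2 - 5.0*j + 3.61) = 1.58*j^3 + 5.53*j^2 - 6.05*j + 4.5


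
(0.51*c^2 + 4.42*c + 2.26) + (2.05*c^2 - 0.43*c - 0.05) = 2.56*c^2 + 3.99*c + 2.21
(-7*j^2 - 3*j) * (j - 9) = -7*j^3 + 60*j^2 + 27*j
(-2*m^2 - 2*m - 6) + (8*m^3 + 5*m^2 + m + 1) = 8*m^3 + 3*m^2 - m - 5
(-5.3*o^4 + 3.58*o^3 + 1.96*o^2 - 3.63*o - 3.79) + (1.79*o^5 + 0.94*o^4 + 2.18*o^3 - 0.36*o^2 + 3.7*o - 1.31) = 1.79*o^5 - 4.36*o^4 + 5.76*o^3 + 1.6*o^2 + 0.0700000000000003*o - 5.1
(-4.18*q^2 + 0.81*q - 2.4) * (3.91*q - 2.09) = -16.3438*q^3 + 11.9033*q^2 - 11.0769*q + 5.016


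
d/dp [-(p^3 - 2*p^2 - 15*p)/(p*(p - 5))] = -1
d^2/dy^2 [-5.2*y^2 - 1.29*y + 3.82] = -10.4000000000000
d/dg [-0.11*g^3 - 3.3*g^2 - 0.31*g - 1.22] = -0.33*g^2 - 6.6*g - 0.31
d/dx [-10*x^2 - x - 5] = -20*x - 1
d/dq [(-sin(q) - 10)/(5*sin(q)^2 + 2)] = (5*sin(q)^2 + 100*sin(q) - 2)*cos(q)/(5*sin(q)^2 + 2)^2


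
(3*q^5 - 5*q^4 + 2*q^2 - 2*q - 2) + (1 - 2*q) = 3*q^5 - 5*q^4 + 2*q^2 - 4*q - 1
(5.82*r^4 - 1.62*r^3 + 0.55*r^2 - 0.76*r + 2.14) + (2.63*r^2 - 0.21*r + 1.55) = 5.82*r^4 - 1.62*r^3 + 3.18*r^2 - 0.97*r + 3.69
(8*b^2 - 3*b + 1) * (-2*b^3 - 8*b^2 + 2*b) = -16*b^5 - 58*b^4 + 38*b^3 - 14*b^2 + 2*b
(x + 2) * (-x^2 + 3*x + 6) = -x^3 + x^2 + 12*x + 12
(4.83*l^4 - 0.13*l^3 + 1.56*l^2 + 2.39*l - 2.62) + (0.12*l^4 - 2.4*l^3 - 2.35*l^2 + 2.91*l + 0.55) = 4.95*l^4 - 2.53*l^3 - 0.79*l^2 + 5.3*l - 2.07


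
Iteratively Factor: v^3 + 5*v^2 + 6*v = (v + 3)*(v^2 + 2*v) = v*(v + 3)*(v + 2)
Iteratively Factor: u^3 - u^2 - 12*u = (u - 4)*(u^2 + 3*u) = (u - 4)*(u + 3)*(u)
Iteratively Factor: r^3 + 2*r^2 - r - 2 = (r + 1)*(r^2 + r - 2) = (r - 1)*(r + 1)*(r + 2)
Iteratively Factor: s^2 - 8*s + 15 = (s - 3)*(s - 5)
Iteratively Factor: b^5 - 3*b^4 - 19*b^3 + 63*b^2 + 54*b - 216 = (b + 2)*(b^4 - 5*b^3 - 9*b^2 + 81*b - 108) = (b - 3)*(b + 2)*(b^3 - 2*b^2 - 15*b + 36) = (b - 3)^2*(b + 2)*(b^2 + b - 12) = (b - 3)^2*(b + 2)*(b + 4)*(b - 3)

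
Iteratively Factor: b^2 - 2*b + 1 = (b - 1)*(b - 1)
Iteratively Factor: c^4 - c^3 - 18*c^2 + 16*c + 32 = (c + 4)*(c^3 - 5*c^2 + 2*c + 8) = (c - 2)*(c + 4)*(c^2 - 3*c - 4) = (c - 4)*(c - 2)*(c + 4)*(c + 1)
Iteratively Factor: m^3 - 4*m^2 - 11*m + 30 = (m - 2)*(m^2 - 2*m - 15) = (m - 5)*(m - 2)*(m + 3)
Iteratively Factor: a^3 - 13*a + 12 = (a + 4)*(a^2 - 4*a + 3) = (a - 3)*(a + 4)*(a - 1)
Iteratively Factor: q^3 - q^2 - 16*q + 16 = (q - 1)*(q^2 - 16) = (q - 4)*(q - 1)*(q + 4)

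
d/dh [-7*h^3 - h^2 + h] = -21*h^2 - 2*h + 1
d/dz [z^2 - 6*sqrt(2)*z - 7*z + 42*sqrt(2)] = 2*z - 6*sqrt(2) - 7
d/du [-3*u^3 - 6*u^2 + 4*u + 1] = -9*u^2 - 12*u + 4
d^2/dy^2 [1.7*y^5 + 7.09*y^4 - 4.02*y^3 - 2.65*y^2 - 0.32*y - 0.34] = 34.0*y^3 + 85.08*y^2 - 24.12*y - 5.3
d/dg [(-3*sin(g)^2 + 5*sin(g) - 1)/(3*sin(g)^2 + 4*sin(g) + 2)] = (-27*sin(g)^2 - 6*sin(g) + 14)*cos(g)/(3*sin(g)^2 + 4*sin(g) + 2)^2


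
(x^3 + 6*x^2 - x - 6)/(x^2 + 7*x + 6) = x - 1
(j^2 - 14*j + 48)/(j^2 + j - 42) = (j - 8)/(j + 7)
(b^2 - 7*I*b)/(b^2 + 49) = b/(b + 7*I)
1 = 1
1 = 1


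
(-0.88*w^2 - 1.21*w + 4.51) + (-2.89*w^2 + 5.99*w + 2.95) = -3.77*w^2 + 4.78*w + 7.46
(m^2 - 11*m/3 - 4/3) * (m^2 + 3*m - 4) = m^4 - 2*m^3/3 - 49*m^2/3 + 32*m/3 + 16/3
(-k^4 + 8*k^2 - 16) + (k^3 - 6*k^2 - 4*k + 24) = -k^4 + k^3 + 2*k^2 - 4*k + 8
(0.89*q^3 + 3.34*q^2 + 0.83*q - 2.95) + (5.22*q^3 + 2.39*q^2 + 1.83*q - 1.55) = 6.11*q^3 + 5.73*q^2 + 2.66*q - 4.5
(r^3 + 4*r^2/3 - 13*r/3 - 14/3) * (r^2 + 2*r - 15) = r^5 + 10*r^4/3 - 50*r^3/3 - 100*r^2/3 + 167*r/3 + 70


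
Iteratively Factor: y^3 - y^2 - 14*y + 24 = (y - 2)*(y^2 + y - 12) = (y - 2)*(y + 4)*(y - 3)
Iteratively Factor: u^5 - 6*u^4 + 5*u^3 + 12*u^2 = (u)*(u^4 - 6*u^3 + 5*u^2 + 12*u) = u*(u - 4)*(u^3 - 2*u^2 - 3*u) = u*(u - 4)*(u + 1)*(u^2 - 3*u) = u^2*(u - 4)*(u + 1)*(u - 3)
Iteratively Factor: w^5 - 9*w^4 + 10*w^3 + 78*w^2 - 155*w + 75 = (w - 1)*(w^4 - 8*w^3 + 2*w^2 + 80*w - 75) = (w - 5)*(w - 1)*(w^3 - 3*w^2 - 13*w + 15) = (w - 5)^2*(w - 1)*(w^2 + 2*w - 3) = (w - 5)^2*(w - 1)*(w + 3)*(w - 1)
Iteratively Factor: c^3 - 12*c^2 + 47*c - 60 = (c - 5)*(c^2 - 7*c + 12) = (c - 5)*(c - 4)*(c - 3)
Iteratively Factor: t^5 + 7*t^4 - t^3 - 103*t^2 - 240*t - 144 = (t - 4)*(t^4 + 11*t^3 + 43*t^2 + 69*t + 36) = (t - 4)*(t + 3)*(t^3 + 8*t^2 + 19*t + 12) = (t - 4)*(t + 3)*(t + 4)*(t^2 + 4*t + 3) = (t - 4)*(t + 1)*(t + 3)*(t + 4)*(t + 3)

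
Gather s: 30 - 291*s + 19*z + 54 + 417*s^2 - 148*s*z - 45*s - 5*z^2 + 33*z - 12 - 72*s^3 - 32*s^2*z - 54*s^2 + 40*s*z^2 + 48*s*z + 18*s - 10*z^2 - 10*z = -72*s^3 + s^2*(363 - 32*z) + s*(40*z^2 - 100*z - 318) - 15*z^2 + 42*z + 72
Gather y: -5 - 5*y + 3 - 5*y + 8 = 6 - 10*y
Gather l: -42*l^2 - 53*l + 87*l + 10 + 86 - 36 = -42*l^2 + 34*l + 60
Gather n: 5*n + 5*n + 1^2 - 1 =10*n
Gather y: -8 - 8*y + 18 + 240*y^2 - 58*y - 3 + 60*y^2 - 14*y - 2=300*y^2 - 80*y + 5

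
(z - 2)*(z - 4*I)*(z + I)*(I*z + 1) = I*z^4 + 4*z^3 - 2*I*z^3 - 8*z^2 + I*z^2 + 4*z - 2*I*z - 8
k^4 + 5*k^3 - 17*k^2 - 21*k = k*(k - 3)*(k + 1)*(k + 7)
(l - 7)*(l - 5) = l^2 - 12*l + 35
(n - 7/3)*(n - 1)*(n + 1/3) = n^3 - 3*n^2 + 11*n/9 + 7/9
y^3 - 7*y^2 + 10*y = y*(y - 5)*(y - 2)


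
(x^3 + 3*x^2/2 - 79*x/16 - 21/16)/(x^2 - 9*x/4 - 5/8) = (4*x^2 + 5*x - 21)/(2*(2*x - 5))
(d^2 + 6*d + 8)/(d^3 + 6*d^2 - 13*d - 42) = (d + 4)/(d^2 + 4*d - 21)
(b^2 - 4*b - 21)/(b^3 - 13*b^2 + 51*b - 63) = (b + 3)/(b^2 - 6*b + 9)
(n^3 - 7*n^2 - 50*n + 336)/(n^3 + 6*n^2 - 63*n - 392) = (n - 6)/(n + 7)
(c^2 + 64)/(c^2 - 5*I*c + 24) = (c + 8*I)/(c + 3*I)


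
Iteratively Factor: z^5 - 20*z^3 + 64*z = (z - 4)*(z^4 + 4*z^3 - 4*z^2 - 16*z) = (z - 4)*(z + 2)*(z^3 + 2*z^2 - 8*z) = (z - 4)*(z - 2)*(z + 2)*(z^2 + 4*z) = z*(z - 4)*(z - 2)*(z + 2)*(z + 4)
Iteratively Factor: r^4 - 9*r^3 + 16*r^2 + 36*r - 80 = (r - 4)*(r^3 - 5*r^2 - 4*r + 20) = (r - 5)*(r - 4)*(r^2 - 4) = (r - 5)*(r - 4)*(r + 2)*(r - 2)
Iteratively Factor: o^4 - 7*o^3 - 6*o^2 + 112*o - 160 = (o - 4)*(o^3 - 3*o^2 - 18*o + 40) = (o - 4)*(o - 2)*(o^2 - o - 20) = (o - 5)*(o - 4)*(o - 2)*(o + 4)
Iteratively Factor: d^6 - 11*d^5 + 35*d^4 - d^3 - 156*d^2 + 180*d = (d - 5)*(d^5 - 6*d^4 + 5*d^3 + 24*d^2 - 36*d) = (d - 5)*(d + 2)*(d^4 - 8*d^3 + 21*d^2 - 18*d) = (d - 5)*(d - 3)*(d + 2)*(d^3 - 5*d^2 + 6*d) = d*(d - 5)*(d - 3)*(d + 2)*(d^2 - 5*d + 6) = d*(d - 5)*(d - 3)*(d - 2)*(d + 2)*(d - 3)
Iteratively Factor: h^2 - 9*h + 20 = (h - 5)*(h - 4)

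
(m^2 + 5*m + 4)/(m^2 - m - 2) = (m + 4)/(m - 2)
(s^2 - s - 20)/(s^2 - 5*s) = (s + 4)/s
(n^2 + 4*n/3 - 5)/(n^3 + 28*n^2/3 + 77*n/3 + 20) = (3*n - 5)/(3*n^2 + 19*n + 20)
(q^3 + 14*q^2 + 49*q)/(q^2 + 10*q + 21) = q*(q + 7)/(q + 3)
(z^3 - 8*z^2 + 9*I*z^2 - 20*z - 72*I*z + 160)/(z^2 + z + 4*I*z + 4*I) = (z^2 + z*(-8 + 5*I) - 40*I)/(z + 1)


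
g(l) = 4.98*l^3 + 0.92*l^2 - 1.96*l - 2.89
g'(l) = 14.94*l^2 + 1.84*l - 1.96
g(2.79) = 106.96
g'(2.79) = 119.47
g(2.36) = 63.07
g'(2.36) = 85.59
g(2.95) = 127.18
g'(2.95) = 133.48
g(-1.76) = -23.74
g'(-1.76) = 41.08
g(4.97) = 621.46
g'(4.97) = 376.22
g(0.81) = -1.23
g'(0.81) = 9.33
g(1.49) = 12.71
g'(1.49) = 33.95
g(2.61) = 86.80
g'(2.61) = 104.62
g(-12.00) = -8452.33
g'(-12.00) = 2127.32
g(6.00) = 1094.15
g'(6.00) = 546.92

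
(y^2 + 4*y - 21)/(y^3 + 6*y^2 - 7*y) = (y - 3)/(y*(y - 1))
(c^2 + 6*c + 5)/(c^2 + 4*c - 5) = (c + 1)/(c - 1)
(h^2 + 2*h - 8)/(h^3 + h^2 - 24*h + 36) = (h + 4)/(h^2 + 3*h - 18)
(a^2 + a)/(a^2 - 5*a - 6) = a/(a - 6)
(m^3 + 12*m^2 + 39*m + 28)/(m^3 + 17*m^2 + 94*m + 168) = (m + 1)/(m + 6)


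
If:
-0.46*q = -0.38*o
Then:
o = 1.21052631578947*q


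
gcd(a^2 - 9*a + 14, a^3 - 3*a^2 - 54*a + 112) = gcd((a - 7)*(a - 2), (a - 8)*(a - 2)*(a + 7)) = a - 2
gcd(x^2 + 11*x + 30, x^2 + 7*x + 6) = x + 6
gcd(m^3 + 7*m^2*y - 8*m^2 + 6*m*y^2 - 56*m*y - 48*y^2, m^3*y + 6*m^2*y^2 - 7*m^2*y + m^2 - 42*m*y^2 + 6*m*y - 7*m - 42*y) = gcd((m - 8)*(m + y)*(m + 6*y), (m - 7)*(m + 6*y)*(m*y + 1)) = m + 6*y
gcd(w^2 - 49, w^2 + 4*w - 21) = w + 7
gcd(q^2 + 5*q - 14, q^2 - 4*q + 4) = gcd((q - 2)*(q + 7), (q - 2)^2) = q - 2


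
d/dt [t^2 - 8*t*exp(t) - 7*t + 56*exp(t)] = -8*t*exp(t) + 2*t + 48*exp(t) - 7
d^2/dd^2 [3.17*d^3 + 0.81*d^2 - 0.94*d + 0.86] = 19.02*d + 1.62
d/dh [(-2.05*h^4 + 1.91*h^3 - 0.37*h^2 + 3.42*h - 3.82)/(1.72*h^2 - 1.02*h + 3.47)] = (-7.052*h^5 + 9.5582*h^4 - 32.3504*h^3 + 14.3781*h^2 + 10.573*h + 7.971)/(2.9584*h^4 - 3.5088*h^3 + 12.9772*h^2 - 7.0788*h + 12.0409)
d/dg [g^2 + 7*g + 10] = 2*g + 7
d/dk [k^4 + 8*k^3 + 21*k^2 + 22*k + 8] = 4*k^3 + 24*k^2 + 42*k + 22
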